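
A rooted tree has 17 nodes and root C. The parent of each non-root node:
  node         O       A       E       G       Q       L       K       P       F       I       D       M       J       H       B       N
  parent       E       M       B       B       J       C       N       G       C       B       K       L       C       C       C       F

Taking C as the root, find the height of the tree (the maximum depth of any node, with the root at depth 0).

The longest root-to-leaf path is C – F – N – K – D (4 edges).

4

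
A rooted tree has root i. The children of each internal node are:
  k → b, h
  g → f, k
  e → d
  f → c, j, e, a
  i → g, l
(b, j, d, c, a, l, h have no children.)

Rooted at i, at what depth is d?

4

Path from i to d: i – g – f – e – d, which has 4 edges.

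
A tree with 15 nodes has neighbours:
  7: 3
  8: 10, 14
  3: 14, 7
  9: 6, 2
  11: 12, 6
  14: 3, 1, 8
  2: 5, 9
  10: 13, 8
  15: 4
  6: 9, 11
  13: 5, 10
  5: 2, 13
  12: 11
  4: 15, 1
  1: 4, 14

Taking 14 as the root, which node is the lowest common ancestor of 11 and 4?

14

Path 11→root: 11 6 9 2 5 13 10 8 14; path 4→root: 4 1 14.
First common node: 14.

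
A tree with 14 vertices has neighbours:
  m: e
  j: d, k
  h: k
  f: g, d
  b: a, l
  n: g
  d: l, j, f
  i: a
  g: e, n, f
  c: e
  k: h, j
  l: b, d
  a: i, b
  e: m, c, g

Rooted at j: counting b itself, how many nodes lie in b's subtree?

b's subtree: {b, a, i}, size 3.

3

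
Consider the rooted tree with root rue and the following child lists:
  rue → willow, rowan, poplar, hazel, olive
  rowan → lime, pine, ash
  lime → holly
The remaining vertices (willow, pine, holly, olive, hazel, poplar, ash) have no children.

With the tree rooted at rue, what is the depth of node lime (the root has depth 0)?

Climbing from lime to the root: lime – rowan – rue. That's 2 steps.

2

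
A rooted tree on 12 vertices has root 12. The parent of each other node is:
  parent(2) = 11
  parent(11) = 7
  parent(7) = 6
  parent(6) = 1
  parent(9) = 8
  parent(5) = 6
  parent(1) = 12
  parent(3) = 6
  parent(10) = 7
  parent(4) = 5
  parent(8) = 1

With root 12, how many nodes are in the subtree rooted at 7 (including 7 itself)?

Descendants of 7 (including itself): 7, 10, 11, 2. That's 4.

4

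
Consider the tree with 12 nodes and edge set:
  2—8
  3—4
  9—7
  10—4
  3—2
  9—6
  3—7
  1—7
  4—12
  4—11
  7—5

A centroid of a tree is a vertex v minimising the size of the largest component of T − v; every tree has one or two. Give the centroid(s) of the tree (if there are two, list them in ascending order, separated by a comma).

If 3 is removed the pieces have sizes 5, 4, 2, all ≤ ⌊12/2⌋ = 6.
Every other node leaves some component of size > 6, so the centroid is unique.

3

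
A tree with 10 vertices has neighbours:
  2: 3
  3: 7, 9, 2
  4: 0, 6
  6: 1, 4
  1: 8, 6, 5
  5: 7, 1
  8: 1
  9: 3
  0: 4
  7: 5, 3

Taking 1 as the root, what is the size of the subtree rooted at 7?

4

7's subtree: {7, 3, 2, 9}, size 4.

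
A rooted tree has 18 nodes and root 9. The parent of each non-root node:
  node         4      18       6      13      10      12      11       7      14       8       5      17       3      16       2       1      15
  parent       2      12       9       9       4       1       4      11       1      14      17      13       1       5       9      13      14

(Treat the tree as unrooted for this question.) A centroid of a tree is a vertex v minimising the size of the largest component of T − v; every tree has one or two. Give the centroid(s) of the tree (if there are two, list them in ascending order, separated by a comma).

If 13 is removed the pieces have sizes 7, 7, 3, all ≤ ⌊18/2⌋ = 9.
Every other node leaves some component of size > 9, so the centroid is unique.

13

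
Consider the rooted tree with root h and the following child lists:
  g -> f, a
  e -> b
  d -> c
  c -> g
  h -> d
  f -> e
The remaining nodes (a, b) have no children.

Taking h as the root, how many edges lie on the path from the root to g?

3

Climbing from g to the root: g–c–d–h. That's 3 steps.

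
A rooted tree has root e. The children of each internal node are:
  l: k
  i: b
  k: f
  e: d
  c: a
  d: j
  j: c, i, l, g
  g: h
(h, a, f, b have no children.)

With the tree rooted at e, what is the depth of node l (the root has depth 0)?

3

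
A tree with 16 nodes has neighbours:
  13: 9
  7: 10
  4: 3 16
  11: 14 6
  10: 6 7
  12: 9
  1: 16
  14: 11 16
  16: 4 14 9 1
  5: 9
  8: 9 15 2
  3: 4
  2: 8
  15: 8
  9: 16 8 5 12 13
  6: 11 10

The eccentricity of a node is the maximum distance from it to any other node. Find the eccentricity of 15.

8

Distances from 15 peak at 8, attained at 7.
15 – 8 – 9 – 16 – 14 – 11 – 6 – 10 – 7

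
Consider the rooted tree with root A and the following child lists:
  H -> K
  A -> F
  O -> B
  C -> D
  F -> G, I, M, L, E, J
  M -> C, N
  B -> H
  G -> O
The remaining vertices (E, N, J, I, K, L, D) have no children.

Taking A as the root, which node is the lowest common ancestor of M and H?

Ancestors of M (toward the root): M, F, A.
Ancestors of H: H, B, O, G, F, A.
The deepest node appearing in both lists is F.

F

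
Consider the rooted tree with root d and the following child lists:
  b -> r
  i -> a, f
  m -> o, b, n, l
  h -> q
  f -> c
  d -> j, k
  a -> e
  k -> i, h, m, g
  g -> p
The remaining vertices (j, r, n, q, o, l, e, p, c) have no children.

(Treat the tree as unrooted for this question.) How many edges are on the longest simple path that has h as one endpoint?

4

The node farthest from h is c (r, e also at distance 4), via h – k – i – f – c — 4 edges.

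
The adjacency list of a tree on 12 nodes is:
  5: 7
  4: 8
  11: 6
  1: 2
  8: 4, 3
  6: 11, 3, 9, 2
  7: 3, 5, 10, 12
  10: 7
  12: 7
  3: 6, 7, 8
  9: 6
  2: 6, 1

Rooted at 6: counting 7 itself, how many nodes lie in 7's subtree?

4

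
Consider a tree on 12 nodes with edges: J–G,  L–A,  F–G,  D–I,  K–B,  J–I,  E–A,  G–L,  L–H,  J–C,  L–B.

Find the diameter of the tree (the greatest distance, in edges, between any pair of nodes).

BFS from K reaches D last, at distance 6; BFS from D confirms no node is farther.
Path: K–B–L–G–J–I–D.

6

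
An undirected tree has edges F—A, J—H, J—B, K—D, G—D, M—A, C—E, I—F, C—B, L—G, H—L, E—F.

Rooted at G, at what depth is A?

8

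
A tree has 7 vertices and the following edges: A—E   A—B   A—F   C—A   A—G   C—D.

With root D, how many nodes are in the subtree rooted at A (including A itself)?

A's subtree: {A, F, G, B, E}, size 5.

5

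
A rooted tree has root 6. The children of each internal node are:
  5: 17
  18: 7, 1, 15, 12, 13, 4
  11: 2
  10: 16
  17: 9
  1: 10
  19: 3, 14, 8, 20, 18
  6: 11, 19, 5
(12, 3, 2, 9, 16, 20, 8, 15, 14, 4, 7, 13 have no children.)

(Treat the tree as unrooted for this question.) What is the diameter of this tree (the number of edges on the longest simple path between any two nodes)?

8

A longest path is 9 – 17 – 5 – 6 – 19 – 18 – 1 – 10 – 16, with 8 edges.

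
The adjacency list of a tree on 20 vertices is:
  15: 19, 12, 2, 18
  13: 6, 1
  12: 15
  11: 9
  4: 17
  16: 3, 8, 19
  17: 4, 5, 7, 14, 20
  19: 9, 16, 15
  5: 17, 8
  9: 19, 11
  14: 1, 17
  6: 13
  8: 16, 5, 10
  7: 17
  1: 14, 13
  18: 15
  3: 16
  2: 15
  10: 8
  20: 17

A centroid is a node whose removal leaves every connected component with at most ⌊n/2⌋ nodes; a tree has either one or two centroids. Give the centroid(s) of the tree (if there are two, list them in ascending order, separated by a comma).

Removing 8 splits the tree into components of sizes 9, 9, 1; the largest is 9 ≤ ⌊20/2⌋ = 10.
Every other node leaves some component of size > 10, so the centroid is unique.

8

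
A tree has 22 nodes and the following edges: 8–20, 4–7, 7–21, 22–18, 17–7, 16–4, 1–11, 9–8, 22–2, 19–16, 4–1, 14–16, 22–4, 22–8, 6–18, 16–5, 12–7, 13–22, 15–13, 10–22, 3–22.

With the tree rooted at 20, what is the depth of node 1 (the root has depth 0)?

4

Path from 20 to 1: 20 – 8 – 22 – 4 – 1, which has 4 edges.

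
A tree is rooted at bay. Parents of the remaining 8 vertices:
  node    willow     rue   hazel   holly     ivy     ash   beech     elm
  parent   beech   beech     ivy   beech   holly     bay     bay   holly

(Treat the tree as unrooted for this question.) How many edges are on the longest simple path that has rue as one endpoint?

4

A farthest node from rue is hazel.
The path rue–beech–holly–ivy–hazel has 4 edges.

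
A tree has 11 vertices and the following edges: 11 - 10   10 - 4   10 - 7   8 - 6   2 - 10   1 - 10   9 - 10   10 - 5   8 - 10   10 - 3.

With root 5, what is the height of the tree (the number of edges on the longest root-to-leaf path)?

3

A deepest node is 6, reached by 5 → 10 → 8 → 6.
That path has 3 edges, so the height is 3.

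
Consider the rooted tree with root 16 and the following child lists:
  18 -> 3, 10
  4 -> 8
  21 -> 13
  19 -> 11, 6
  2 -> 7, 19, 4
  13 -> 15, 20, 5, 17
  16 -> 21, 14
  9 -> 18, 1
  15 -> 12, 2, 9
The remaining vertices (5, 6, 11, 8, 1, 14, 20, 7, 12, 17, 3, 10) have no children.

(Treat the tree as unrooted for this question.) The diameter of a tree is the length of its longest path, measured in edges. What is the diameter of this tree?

Starting from 6, a farthest node is 14 at distance 7.
One longest path: 6 – 19 – 2 – 15 – 13 – 21 – 16 – 14.
So the diameter is 7.

7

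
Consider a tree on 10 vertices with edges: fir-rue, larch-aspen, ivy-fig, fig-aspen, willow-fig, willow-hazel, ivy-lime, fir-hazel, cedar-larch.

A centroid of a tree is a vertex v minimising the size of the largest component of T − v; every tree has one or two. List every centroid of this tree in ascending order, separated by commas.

Removing fig splits the tree into components of sizes 4, 3, 2; the largest is 4 ≤ ⌊10/2⌋ = 5.
No neighbour of fig does as well, so fig is the unique centroid.

fig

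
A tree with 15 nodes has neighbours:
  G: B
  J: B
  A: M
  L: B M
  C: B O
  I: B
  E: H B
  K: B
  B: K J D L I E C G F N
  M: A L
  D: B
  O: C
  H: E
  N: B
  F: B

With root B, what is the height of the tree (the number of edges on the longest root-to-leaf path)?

The longest root-to-leaf path is B-L-M-A (3 edges).

3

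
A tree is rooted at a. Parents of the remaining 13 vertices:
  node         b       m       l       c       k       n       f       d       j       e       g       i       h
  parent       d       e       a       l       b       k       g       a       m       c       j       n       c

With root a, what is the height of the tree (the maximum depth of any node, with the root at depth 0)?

f sits deepest: a → l → c → e → m → j → g → f — 7 edges from the root.

7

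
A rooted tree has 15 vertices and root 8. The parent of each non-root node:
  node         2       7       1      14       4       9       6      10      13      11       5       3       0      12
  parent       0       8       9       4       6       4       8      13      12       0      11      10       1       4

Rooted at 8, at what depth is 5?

7

8–6–4–9–1–0–11–5 — 7 edges.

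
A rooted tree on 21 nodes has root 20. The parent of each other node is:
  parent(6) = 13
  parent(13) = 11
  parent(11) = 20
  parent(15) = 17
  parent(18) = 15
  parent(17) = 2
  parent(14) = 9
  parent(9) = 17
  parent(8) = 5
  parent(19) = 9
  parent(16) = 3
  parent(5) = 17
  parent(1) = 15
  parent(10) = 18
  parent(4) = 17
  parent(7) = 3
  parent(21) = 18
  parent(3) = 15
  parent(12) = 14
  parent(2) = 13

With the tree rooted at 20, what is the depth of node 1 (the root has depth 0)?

20–11–13–2–17–15–1 — 6 edges.

6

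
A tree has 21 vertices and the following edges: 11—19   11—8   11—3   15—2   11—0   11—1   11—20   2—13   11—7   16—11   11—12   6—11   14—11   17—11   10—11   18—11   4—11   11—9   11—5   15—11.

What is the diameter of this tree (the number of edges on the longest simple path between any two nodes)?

BFS from 13 reaches 19 last, at distance 4; BFS from 19 confirms no node is farther.
Path: 13-2-15-11-19.

4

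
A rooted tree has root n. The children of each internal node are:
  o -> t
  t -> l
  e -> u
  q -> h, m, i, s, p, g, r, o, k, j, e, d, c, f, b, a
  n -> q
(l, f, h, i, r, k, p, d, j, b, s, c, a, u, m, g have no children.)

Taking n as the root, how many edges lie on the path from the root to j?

Climbing from j to the root: j → q → n. That's 2 steps.

2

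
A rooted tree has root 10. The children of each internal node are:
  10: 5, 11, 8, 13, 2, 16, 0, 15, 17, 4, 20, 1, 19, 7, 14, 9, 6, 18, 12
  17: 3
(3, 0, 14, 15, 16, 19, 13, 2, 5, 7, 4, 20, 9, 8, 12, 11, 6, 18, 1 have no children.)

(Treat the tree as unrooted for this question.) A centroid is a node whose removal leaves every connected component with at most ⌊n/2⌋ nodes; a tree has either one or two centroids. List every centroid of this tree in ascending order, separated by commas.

If 10 is removed the pieces have sizes 2, 1, 1, 1, 1, 1, 1, 1, 1, 1, 1, 1, 1, 1, 1, 1, 1, 1, 1, all ≤ ⌊21/2⌋ = 10.
No neighbour of 10 does as well, so 10 is the unique centroid.

10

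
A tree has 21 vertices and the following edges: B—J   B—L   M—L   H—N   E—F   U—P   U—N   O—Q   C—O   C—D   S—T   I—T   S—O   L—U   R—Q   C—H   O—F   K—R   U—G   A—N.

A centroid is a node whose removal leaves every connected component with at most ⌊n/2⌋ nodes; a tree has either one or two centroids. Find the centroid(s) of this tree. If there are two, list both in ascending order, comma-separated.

Delete C: the remaining components have sizes 10, 9, 1. Max 10 ≤ 10, so C is a centroid.
Every other node leaves some component of size > 10, so the centroid is unique.

C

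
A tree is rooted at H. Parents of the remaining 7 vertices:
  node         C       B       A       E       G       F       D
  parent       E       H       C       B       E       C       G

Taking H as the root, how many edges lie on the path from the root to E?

2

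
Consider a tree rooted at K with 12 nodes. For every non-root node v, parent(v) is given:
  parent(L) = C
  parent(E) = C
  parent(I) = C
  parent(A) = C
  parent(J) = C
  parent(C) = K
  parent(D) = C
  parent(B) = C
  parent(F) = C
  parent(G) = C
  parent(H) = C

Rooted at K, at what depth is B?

Climbing from B to the root: B – C – K. That's 2 steps.

2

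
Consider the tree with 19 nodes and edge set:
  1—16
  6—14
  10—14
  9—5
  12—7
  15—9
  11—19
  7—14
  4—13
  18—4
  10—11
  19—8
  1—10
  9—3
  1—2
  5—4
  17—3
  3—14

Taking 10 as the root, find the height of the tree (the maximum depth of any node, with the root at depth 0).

6

A deepest node is 18, reached by 10-14-3-9-5-4-18.
That path has 6 edges, so the height is 6.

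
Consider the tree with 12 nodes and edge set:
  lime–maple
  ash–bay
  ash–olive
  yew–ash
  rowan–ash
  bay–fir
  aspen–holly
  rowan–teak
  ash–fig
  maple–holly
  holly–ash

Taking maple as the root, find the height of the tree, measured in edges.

The longest root-to-leaf path is maple – holly – ash – bay – fir (4 edges).

4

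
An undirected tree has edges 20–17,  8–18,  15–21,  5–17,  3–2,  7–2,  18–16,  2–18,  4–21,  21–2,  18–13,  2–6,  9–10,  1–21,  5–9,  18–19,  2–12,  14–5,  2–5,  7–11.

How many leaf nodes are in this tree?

14

Exactly 14 nodes have a single neighbour: 1, 3, 4, 6, 8, 10, 11, 12, 13, 14, 15, 16, 19, 20.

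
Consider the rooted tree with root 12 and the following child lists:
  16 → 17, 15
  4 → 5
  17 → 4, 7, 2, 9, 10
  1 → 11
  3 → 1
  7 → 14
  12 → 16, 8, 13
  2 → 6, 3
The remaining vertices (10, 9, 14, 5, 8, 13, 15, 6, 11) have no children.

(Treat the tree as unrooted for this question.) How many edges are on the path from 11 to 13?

7

11 – 1 – 3 – 2 – 17 – 16 – 12 – 13: 7 edges.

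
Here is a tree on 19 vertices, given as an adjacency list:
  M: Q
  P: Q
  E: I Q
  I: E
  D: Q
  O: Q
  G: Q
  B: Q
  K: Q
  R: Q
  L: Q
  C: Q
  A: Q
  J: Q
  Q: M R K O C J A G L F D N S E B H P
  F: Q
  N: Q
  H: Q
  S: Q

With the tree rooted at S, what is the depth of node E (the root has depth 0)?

S – Q – E — 2 edges.

2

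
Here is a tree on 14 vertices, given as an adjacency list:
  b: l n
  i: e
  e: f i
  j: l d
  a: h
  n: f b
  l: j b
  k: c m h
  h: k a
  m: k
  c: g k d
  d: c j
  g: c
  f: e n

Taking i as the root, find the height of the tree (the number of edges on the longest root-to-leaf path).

A deepest node is a, reached by i–e–f–n–b–l–j–d–c–k–h–a.
That path has 11 edges, so the height is 11.

11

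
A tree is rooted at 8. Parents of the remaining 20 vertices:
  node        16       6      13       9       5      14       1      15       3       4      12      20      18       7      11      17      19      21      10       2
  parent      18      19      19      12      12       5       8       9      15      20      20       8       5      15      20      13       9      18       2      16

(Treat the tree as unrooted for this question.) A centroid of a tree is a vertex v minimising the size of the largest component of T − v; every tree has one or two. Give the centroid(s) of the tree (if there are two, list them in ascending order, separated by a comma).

If 12 is removed the pieces have sizes 8, 7, 5, all ≤ ⌊21/2⌋ = 10.
Every other node leaves some component of size > 10, so the centroid is unique.

12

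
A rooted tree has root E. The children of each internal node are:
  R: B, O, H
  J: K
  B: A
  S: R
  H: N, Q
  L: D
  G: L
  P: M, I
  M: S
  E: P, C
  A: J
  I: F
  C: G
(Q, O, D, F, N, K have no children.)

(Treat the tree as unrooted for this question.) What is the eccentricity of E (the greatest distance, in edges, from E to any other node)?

8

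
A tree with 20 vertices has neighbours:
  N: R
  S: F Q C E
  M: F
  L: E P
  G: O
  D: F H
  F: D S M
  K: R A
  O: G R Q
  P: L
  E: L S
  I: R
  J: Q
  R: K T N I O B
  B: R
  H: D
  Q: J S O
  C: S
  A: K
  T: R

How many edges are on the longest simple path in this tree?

8

BFS from H reaches A last, at distance 8; BFS from A confirms no node is farther.
Path: H-D-F-S-Q-O-R-K-A.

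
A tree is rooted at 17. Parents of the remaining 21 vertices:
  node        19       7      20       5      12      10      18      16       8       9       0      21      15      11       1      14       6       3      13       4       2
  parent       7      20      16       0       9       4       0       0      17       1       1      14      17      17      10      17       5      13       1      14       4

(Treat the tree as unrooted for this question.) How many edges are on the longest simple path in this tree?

10

A longest path is 19 - 7 - 20 - 16 - 0 - 1 - 10 - 4 - 14 - 17 - 8, with 10 edges.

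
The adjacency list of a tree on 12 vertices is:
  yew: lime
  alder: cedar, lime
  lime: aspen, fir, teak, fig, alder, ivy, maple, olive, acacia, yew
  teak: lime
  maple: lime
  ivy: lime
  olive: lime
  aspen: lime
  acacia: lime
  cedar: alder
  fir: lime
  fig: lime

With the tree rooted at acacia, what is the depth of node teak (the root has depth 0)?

acacia–lime–teak — 2 edges.

2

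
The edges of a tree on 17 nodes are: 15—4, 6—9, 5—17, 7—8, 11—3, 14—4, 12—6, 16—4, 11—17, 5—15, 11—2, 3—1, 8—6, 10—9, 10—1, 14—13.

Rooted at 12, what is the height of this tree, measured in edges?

13 sits deepest: 12–6–9–10–1–3–11–17–5–15–4–14–13 — 12 edges from the root.

12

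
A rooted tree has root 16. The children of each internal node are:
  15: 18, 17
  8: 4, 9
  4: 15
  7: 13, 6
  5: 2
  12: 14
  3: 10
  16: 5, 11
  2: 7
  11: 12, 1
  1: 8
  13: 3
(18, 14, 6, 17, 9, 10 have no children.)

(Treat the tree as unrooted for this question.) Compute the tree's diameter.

BFS from 17 reaches 10 last, at distance 12; BFS from 10 confirms no node is farther.
Path: 17 - 15 - 4 - 8 - 1 - 11 - 16 - 5 - 2 - 7 - 13 - 3 - 10.

12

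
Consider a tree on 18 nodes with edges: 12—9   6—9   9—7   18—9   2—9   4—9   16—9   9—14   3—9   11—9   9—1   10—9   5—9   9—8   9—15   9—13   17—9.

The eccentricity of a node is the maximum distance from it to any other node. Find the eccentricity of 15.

The node farthest from 15 is 1 (6, 4, 16, 2, 5, 3, 8, 7, 10, 13, 12, 14, 18, 17, 11 also at distance 2), via 15–9–1 — 2 edges.

2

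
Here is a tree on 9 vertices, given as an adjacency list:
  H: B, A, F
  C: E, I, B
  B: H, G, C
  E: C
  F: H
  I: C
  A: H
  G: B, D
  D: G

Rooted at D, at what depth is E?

D → G → B → C → E — 4 edges.

4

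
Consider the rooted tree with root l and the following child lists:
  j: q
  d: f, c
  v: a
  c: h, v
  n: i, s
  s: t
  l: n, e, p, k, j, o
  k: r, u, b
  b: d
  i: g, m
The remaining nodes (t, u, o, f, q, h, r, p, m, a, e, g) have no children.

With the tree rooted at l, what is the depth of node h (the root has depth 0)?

l → k → b → d → c → h — 5 edges.

5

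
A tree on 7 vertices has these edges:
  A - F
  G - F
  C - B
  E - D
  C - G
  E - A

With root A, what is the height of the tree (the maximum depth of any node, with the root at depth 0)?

B sits deepest: A → F → G → C → B — 4 edges from the root.

4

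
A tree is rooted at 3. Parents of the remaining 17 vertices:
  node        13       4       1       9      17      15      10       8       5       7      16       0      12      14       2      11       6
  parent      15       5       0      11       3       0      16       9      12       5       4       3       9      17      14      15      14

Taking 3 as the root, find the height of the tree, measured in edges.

10 sits deepest: 3 → 0 → 15 → 11 → 9 → 12 → 5 → 4 → 16 → 10 — 9 edges from the root.

9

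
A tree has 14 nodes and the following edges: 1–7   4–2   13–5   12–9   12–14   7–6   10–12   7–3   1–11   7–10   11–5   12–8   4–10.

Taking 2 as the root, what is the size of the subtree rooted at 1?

4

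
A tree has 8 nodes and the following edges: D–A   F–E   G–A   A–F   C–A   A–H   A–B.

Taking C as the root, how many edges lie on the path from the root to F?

2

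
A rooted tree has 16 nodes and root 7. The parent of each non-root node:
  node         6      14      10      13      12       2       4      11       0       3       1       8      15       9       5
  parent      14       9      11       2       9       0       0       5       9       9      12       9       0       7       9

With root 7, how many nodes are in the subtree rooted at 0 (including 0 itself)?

5

The subtree rooted at 0 contains: 0, 15, 2, 4, 13 — 5 nodes.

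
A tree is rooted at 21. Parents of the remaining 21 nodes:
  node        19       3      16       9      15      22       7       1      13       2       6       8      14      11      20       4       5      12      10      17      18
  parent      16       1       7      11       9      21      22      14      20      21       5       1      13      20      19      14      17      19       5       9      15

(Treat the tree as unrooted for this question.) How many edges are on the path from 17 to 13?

4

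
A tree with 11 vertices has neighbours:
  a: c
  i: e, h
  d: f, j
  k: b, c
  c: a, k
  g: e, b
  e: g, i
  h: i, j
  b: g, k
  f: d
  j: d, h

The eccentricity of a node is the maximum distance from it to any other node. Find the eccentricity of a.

10

The node farthest from a is f, via a–c–k–b–g–e–i–h–j–d–f — 10 edges.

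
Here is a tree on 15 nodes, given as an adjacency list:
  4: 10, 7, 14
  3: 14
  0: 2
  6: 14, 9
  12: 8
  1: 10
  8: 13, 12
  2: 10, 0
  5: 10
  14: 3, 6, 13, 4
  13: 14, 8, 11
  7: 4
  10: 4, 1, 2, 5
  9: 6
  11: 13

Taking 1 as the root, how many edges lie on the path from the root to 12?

6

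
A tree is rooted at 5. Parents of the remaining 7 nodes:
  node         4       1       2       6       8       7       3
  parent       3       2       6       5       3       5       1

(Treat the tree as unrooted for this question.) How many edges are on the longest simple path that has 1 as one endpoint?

4

The node farthest from 1 is 7, via 1-2-6-5-7 — 4 edges.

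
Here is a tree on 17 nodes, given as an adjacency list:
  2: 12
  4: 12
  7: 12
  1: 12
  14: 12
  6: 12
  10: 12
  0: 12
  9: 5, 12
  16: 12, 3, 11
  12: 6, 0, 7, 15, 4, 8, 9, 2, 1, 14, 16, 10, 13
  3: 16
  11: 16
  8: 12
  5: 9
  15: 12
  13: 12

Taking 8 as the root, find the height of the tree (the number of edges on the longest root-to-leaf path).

A deepest node is 5, reached by 8-12-9-5.
That path has 3 edges, so the height is 3.

3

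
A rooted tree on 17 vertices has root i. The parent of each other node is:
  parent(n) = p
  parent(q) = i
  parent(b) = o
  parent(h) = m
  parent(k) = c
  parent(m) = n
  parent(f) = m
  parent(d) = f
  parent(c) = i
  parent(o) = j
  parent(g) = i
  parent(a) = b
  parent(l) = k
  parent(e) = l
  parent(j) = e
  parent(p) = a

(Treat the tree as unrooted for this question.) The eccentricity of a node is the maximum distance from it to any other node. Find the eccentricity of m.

A farthest node from m is q (g also at distance 12).
The path m-n-p-a-b-o-j-e-l-k-c-i-q has 12 edges.

12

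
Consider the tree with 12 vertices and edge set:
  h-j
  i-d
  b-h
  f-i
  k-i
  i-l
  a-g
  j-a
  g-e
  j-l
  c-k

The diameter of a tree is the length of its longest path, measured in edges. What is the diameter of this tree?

7

Starting from e, a farthest node is c at distance 7.
One longest path: e – g – a – j – l – i – k – c.
So the diameter is 7.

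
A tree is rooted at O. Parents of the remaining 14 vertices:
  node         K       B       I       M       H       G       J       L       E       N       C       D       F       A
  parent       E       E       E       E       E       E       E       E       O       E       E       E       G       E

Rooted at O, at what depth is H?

Path from O to H: O–E–H, which has 2 edges.

2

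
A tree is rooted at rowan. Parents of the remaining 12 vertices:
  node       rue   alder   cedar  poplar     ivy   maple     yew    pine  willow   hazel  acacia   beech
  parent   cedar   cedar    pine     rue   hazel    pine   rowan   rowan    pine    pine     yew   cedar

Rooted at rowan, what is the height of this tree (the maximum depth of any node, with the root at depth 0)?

4

poplar sits deepest: rowan → pine → cedar → rue → poplar — 4 edges from the root.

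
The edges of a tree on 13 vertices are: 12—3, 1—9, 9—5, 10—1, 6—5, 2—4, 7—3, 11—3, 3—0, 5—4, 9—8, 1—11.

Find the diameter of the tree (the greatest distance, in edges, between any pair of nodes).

BFS from 2 reaches 0 last, at distance 7; BFS from 0 confirms no node is farther.
Path: 2–4–5–9–1–11–3–0.

7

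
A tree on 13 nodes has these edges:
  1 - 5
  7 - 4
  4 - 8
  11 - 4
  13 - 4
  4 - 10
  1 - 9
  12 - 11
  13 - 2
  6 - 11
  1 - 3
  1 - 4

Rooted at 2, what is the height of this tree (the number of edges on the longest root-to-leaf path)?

9 sits deepest: 2 – 13 – 4 – 1 – 9 — 4 edges from the root.

4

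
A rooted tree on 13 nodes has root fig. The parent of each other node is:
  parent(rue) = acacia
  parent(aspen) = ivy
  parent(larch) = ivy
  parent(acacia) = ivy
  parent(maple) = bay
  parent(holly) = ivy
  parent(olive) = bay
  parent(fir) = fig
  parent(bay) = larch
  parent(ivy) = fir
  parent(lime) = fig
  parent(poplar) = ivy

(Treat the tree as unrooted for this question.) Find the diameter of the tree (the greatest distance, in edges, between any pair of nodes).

6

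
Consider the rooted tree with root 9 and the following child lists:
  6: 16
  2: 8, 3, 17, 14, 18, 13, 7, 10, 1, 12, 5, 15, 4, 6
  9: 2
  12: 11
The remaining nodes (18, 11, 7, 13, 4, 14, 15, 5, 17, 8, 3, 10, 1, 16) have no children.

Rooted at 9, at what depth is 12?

2

Path from 9 to 12: 9 – 2 – 12, which has 2 edges.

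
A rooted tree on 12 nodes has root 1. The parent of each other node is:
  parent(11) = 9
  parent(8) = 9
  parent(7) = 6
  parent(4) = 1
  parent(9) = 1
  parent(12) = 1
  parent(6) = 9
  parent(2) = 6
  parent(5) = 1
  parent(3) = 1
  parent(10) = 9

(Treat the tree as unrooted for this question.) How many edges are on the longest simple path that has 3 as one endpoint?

4

Distances from 3 peak at 4, attained at 7 (2 also at distance 4).
3 – 1 – 9 – 6 – 7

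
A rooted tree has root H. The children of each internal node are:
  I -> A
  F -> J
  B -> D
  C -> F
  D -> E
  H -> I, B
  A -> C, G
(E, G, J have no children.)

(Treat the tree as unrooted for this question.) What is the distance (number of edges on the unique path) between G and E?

The path is G - A - I - H - B - D - E, which has 6 edges.

6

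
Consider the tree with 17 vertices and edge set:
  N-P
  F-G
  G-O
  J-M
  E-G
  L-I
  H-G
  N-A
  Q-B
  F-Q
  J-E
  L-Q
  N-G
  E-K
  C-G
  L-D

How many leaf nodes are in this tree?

10

The leaves are A, B, C, D, H, I, K, M, O, P.
That is 10 leaves.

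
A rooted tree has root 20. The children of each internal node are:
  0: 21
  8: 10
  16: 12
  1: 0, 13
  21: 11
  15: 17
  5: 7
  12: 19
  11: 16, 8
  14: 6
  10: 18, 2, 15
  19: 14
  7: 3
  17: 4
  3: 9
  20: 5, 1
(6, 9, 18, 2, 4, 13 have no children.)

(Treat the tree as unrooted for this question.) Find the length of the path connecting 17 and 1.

7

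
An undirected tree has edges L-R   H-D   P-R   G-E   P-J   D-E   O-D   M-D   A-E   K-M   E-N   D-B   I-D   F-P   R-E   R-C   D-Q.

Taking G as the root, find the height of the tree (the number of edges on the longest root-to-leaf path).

The longest root-to-leaf path is G–E–D–M–K (4 edges).

4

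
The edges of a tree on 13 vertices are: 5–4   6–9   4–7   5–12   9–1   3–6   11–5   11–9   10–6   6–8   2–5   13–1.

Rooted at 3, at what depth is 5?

3 → 6 → 9 → 11 → 5 — 4 edges.

4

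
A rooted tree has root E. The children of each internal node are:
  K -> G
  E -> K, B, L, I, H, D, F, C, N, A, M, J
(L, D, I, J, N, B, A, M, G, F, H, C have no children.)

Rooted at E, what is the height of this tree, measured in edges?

2

G sits deepest: E-K-G — 2 edges from the root.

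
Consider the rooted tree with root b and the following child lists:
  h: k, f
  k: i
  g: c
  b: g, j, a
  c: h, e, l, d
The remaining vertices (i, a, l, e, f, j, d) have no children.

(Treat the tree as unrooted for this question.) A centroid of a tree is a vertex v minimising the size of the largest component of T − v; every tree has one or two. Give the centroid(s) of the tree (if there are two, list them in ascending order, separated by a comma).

c

If c is removed the pieces have sizes 4, 4, 1, 1, 1, all ≤ ⌊12/2⌋ = 6.
No neighbour of c does as well, so c is the unique centroid.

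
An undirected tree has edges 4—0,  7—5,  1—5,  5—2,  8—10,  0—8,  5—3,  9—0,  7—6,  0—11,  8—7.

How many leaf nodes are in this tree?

8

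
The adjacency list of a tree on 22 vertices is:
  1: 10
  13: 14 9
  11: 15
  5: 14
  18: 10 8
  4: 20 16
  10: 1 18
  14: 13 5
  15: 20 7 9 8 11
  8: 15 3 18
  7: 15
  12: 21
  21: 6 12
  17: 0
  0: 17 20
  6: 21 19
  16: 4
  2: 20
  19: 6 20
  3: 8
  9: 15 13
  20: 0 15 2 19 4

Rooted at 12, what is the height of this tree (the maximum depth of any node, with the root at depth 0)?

9

The longest root-to-leaf path is 12–21–6–19–20–15–8–18–10–1 (9 edges).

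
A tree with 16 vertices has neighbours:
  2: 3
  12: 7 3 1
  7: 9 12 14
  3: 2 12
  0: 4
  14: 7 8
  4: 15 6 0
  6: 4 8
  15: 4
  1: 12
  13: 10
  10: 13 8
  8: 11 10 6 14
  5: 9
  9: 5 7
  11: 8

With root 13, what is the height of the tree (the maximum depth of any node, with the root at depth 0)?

7

2 sits deepest: 13-10-8-14-7-12-3-2 — 7 edges from the root.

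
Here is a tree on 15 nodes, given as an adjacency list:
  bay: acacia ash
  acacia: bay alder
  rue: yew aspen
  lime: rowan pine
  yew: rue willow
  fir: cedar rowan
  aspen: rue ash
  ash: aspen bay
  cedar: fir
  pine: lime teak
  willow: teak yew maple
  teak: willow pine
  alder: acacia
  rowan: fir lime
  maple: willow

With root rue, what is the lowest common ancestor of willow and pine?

willow

willow's ancestor chain is willow, yew, rue and pine's is pine, teak, willow, yew, rue; they first meet at willow.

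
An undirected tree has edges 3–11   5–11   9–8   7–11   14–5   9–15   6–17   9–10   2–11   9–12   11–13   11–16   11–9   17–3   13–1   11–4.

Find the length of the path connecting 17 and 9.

The path is 17 – 3 – 11 – 9, which has 3 edges.

3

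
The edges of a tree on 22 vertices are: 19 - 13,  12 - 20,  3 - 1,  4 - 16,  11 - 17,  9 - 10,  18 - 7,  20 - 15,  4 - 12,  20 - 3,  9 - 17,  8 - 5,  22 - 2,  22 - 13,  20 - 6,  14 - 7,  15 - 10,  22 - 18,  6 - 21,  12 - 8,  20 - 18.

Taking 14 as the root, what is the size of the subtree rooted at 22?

4

Descendants of 22 (including itself): 22, 2, 13, 19. That's 4.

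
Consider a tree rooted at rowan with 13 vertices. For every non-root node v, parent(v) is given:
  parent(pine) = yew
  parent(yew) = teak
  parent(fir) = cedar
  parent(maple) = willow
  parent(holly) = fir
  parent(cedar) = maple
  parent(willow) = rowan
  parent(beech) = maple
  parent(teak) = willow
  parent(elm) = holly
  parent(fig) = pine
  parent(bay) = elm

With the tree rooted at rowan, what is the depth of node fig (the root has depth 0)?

5

rowan – willow – teak – yew – pine – fig — 5 edges.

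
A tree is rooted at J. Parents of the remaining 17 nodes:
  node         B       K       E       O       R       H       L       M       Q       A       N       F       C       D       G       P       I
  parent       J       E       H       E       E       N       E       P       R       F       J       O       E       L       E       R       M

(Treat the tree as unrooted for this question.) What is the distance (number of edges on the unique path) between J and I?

7

The path is J–N–H–E–R–P–M–I, which has 7 edges.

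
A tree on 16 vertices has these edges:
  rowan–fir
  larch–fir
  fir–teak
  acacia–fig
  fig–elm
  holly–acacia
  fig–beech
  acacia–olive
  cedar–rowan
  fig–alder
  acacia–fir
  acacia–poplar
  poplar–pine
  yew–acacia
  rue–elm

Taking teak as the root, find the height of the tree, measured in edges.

5

A deepest node is rue, reached by teak → fir → acacia → fig → elm → rue.
That path has 5 edges, so the height is 5.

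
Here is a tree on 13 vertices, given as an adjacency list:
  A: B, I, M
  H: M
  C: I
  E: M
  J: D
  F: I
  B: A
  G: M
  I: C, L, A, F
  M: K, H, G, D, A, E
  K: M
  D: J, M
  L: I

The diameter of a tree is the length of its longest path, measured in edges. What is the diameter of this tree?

5

BFS from J reaches C last, at distance 5; BFS from C confirms no node is farther.
Path: J-D-M-A-I-C.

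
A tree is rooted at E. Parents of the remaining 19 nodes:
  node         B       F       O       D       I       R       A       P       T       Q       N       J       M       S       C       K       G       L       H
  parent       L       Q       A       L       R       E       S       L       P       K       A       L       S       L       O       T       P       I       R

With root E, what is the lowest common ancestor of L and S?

L's ancestor chain is L, I, R, E and S's is S, L, I, R, E; they first meet at L.

L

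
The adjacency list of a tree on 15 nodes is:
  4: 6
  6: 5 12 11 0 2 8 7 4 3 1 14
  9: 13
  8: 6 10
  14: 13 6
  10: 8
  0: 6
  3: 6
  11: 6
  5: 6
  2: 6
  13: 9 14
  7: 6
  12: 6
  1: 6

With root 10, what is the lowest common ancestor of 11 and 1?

11's ancestor chain is 11, 6, 8, 10 and 1's is 1, 6, 8, 10; they first meet at 6.

6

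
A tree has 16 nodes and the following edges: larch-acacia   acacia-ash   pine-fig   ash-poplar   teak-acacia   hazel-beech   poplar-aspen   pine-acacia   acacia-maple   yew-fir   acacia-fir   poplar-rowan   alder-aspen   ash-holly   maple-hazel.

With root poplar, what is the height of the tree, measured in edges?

beech sits deepest: poplar – ash – acacia – maple – hazel – beech — 5 edges from the root.

5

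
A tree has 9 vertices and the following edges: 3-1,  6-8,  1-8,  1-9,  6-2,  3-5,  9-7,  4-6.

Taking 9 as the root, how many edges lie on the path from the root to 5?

3

Path from 9 to 5: 9 → 1 → 3 → 5, which has 3 edges.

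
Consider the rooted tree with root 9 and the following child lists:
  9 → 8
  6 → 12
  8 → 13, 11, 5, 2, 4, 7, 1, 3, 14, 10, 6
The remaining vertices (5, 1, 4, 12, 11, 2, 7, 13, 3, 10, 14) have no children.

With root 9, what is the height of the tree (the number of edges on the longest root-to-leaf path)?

3

A deepest node is 12, reached by 9-8-6-12.
That path has 3 edges, so the height is 3.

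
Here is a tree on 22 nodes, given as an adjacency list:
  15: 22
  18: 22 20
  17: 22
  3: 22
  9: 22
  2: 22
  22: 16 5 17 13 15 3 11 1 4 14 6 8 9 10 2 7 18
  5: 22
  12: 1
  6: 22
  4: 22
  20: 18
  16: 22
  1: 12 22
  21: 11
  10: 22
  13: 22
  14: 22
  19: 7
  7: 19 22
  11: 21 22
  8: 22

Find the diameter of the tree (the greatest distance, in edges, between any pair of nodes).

4

BFS from 21 reaches 20 last, at distance 4; BFS from 20 confirms no node is farther.
Path: 21 – 11 – 22 – 18 – 20.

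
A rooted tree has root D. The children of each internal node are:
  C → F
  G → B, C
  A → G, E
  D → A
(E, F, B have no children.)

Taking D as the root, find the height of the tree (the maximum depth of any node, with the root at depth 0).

The longest root-to-leaf path is D – A – G – C – F (4 edges).

4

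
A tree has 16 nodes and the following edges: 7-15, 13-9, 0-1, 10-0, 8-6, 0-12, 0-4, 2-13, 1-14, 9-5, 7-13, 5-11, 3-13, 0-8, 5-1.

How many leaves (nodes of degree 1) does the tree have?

Degree-1 nodes: 2, 3, 4, 6, 10, 11, 12, 14, 15 — 9 of them.

9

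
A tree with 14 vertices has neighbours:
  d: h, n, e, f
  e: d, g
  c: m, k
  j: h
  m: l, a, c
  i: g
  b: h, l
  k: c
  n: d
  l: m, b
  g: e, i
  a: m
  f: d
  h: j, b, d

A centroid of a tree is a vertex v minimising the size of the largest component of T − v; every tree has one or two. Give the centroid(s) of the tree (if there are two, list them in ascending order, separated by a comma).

If h is removed the pieces have sizes 6, 6, 1, all ≤ ⌊14/2⌋ = 7.
Every other node leaves some component of size > 7, so the centroid is unique.

h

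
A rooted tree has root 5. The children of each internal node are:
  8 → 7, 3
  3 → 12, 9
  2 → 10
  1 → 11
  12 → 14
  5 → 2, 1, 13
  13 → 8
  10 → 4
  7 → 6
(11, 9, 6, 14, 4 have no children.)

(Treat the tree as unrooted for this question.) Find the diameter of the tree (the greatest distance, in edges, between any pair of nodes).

8

BFS from 4 reaches 14 last, at distance 8; BFS from 14 confirms no node is farther.
Path: 4–10–2–5–13–8–3–12–14.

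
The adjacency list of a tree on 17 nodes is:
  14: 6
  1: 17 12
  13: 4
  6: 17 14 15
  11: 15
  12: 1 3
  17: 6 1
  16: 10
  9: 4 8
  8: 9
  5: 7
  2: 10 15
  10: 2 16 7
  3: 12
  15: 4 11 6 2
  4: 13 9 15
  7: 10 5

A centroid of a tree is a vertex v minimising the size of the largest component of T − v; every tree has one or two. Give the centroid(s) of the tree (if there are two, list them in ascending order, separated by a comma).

Delete 15: the remaining components have sizes 6, 5, 4, 1. Max 6 ≤ 8, so 15 is a centroid.
No neighbour of 15 does as well, so 15 is the unique centroid.

15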